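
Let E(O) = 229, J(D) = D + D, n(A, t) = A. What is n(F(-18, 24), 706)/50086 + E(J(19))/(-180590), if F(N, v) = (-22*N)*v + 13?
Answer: 426801334/2261257685 ≈ 0.18875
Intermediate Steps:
F(N, v) = 13 - 22*N*v (F(N, v) = -22*N*v + 13 = 13 - 22*N*v)
J(D) = 2*D
n(F(-18, 24), 706)/50086 + E(J(19))/(-180590) = (13 - 22*(-18)*24)/50086 + 229/(-180590) = (13 + 9504)*(1/50086) + 229*(-1/180590) = 9517*(1/50086) - 229/180590 = 9517/50086 - 229/180590 = 426801334/2261257685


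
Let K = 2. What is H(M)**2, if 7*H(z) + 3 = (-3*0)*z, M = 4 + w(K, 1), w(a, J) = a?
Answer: 9/49 ≈ 0.18367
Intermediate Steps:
M = 6 (M = 4 + 2 = 6)
H(z) = -3/7 (H(z) = -3/7 + ((-3*0)*z)/7 = -3/7 + (0*z)/7 = -3/7 + (1/7)*0 = -3/7 + 0 = -3/7)
H(M)**2 = (-3/7)**2 = 9/49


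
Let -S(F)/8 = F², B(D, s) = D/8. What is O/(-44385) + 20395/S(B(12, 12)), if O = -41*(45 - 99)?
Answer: -301757309/266310 ≈ -1133.1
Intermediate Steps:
B(D, s) = D/8 (B(D, s) = D*(⅛) = D/8)
S(F) = -8*F²
O = 2214 (O = -41*(-54) = 2214)
O/(-44385) + 20395/S(B(12, 12)) = 2214/(-44385) + 20395/((-8*((⅛)*12)²)) = 2214*(-1/44385) + 20395/((-8*(3/2)²)) = -738/14795 + 20395/((-8*9/4)) = -738/14795 + 20395/(-18) = -738/14795 + 20395*(-1/18) = -738/14795 - 20395/18 = -301757309/266310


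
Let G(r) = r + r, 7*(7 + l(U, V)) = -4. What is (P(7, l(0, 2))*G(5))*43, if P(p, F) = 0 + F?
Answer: -22790/7 ≈ -3255.7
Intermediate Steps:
l(U, V) = -53/7 (l(U, V) = -7 + (⅐)*(-4) = -7 - 4/7 = -53/7)
G(r) = 2*r
P(p, F) = F
(P(7, l(0, 2))*G(5))*43 = -106*5/7*43 = -53/7*10*43 = -530/7*43 = -22790/7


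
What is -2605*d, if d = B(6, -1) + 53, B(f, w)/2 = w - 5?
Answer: -106805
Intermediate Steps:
B(f, w) = -10 + 2*w (B(f, w) = 2*(w - 5) = 2*(-5 + w) = -10 + 2*w)
d = 41 (d = (-10 + 2*(-1)) + 53 = (-10 - 2) + 53 = -12 + 53 = 41)
-2605*d = -2605*41 = -106805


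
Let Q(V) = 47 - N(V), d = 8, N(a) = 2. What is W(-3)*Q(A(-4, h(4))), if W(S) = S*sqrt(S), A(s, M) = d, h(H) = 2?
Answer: -135*I*sqrt(3) ≈ -233.83*I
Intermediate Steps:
A(s, M) = 8
W(S) = S**(3/2)
Q(V) = 45 (Q(V) = 47 - 1*2 = 47 - 2 = 45)
W(-3)*Q(A(-4, h(4))) = (-3)**(3/2)*45 = -3*I*sqrt(3)*45 = -135*I*sqrt(3)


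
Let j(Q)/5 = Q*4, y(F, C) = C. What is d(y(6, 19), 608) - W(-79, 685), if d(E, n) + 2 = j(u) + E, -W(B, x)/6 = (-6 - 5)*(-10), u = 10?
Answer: 877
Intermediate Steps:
W(B, x) = -660 (W(B, x) = -6*(-6 - 5)*(-10) = -(-66)*(-10) = -6*110 = -660)
j(Q) = 20*Q (j(Q) = 5*(Q*4) = 5*(4*Q) = 20*Q)
d(E, n) = 198 + E (d(E, n) = -2 + (20*10 + E) = -2 + (200 + E) = 198 + E)
d(y(6, 19), 608) - W(-79, 685) = (198 + 19) - 1*(-660) = 217 + 660 = 877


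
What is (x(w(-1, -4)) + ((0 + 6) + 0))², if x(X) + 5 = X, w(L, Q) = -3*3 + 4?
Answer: 16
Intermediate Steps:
w(L, Q) = -5 (w(L, Q) = -9 + 4 = -5)
x(X) = -5 + X
(x(w(-1, -4)) + ((0 + 6) + 0))² = ((-5 - 5) + ((0 + 6) + 0))² = (-10 + (6 + 0))² = (-10 + 6)² = (-4)² = 16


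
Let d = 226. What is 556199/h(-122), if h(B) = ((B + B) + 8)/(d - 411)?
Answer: 102896815/236 ≈ 4.3600e+5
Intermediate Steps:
h(B) = -8/185 - 2*B/185 (h(B) = ((B + B) + 8)/(226 - 411) = (2*B + 8)/(-185) = (8 + 2*B)*(-1/185) = -8/185 - 2*B/185)
556199/h(-122) = 556199/(-8/185 - 2/185*(-122)) = 556199/(-8/185 + 244/185) = 556199/(236/185) = 556199*(185/236) = 102896815/236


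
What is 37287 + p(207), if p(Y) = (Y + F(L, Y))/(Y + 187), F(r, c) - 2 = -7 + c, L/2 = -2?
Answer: 14691487/394 ≈ 37288.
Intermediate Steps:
L = -4 (L = 2*(-2) = -4)
F(r, c) = -5 + c (F(r, c) = 2 + (-7 + c) = -5 + c)
p(Y) = (-5 + 2*Y)/(187 + Y) (p(Y) = (Y + (-5 + Y))/(Y + 187) = (-5 + 2*Y)/(187 + Y))
37287 + p(207) = 37287 + (-5 + 2*207)/(187 + 207) = 37287 + (-5 + 414)/394 = 37287 + (1/394)*409 = 37287 + 409/394 = 14691487/394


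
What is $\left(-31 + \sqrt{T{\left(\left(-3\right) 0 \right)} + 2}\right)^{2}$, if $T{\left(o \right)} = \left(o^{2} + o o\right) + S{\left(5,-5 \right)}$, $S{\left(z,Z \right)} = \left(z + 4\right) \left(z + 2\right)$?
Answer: $\left(31 - \sqrt{65}\right)^{2} \approx 526.14$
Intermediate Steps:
$S{\left(z,Z \right)} = \left(2 + z\right) \left(4 + z\right)$ ($S{\left(z,Z \right)} = \left(4 + z\right) \left(2 + z\right) = \left(2 + z\right) \left(4 + z\right)$)
$T{\left(o \right)} = 63 + 2 o^{2}$ ($T{\left(o \right)} = \left(o^{2} + o o\right) + \left(8 + 5^{2} + 6 \cdot 5\right) = \left(o^{2} + o^{2}\right) + \left(8 + 25 + 30\right) = 2 o^{2} + 63 = 63 + 2 o^{2}$)
$\left(-31 + \sqrt{T{\left(\left(-3\right) 0 \right)} + 2}\right)^{2} = \left(-31 + \sqrt{\left(63 + 2 \left(\left(-3\right) 0\right)^{2}\right) + 2}\right)^{2} = \left(-31 + \sqrt{\left(63 + 2 \cdot 0^{2}\right) + 2}\right)^{2} = \left(-31 + \sqrt{\left(63 + 2 \cdot 0\right) + 2}\right)^{2} = \left(-31 + \sqrt{\left(63 + 0\right) + 2}\right)^{2} = \left(-31 + \sqrt{63 + 2}\right)^{2} = \left(-31 + \sqrt{65}\right)^{2}$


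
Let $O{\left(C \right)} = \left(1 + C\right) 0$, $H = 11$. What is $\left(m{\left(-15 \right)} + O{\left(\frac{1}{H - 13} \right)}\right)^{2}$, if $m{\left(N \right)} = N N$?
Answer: $50625$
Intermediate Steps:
$m{\left(N \right)} = N^{2}$
$O{\left(C \right)} = 0$
$\left(m{\left(-15 \right)} + O{\left(\frac{1}{H - 13} \right)}\right)^{2} = \left(\left(-15\right)^{2} + 0\right)^{2} = \left(225 + 0\right)^{2} = 225^{2} = 50625$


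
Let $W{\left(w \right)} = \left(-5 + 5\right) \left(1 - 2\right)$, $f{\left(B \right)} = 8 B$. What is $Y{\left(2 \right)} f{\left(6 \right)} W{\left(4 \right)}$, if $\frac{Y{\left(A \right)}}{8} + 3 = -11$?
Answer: $0$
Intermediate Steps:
$Y{\left(A \right)} = -112$ ($Y{\left(A \right)} = -24 + 8 \left(-11\right) = -24 - 88 = -112$)
$W{\left(w \right)} = 0$ ($W{\left(w \right)} = 0 \left(1 - 2\right) = 0 \left(-1\right) = 0$)
$Y{\left(2 \right)} f{\left(6 \right)} W{\left(4 \right)} = - 112 \cdot 8 \cdot 6 \cdot 0 = \left(-112\right) 48 \cdot 0 = \left(-5376\right) 0 = 0$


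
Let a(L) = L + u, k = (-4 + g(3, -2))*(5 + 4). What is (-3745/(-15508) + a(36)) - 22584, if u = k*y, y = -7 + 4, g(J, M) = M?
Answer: -347158343/15508 ≈ -22386.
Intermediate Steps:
y = -3
k = -54 (k = (-4 - 2)*(5 + 4) = -6*9 = -54)
u = 162 (u = -54*(-3) = 162)
a(L) = 162 + L (a(L) = L + 162 = 162 + L)
(-3745/(-15508) + a(36)) - 22584 = (-3745/(-15508) + (162 + 36)) - 22584 = (-3745*(-1/15508) + 198) - 22584 = (3745/15508 + 198) - 22584 = 3074329/15508 - 22584 = -347158343/15508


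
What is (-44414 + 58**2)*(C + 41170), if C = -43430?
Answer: 92773000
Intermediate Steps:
(-44414 + 58**2)*(C + 41170) = (-44414 + 58**2)*(-43430 + 41170) = (-44414 + 3364)*(-2260) = -41050*(-2260) = 92773000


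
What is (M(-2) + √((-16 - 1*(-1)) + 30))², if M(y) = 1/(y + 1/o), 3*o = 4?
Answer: 391/25 - 8*√15/5 ≈ 9.4432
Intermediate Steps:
o = 4/3 (o = (⅓)*4 = 4/3 ≈ 1.3333)
M(y) = 1/(¾ + y) (M(y) = 1/(y + 1/(4/3)) = 1/(y + ¾) = 1/(¾ + y))
(M(-2) + √((-16 - 1*(-1)) + 30))² = (4/(3 + 4*(-2)) + √((-16 - 1*(-1)) + 30))² = (4/(3 - 8) + √((-16 + 1) + 30))² = (4/(-5) + √(-15 + 30))² = (4*(-⅕) + √15)² = (-⅘ + √15)²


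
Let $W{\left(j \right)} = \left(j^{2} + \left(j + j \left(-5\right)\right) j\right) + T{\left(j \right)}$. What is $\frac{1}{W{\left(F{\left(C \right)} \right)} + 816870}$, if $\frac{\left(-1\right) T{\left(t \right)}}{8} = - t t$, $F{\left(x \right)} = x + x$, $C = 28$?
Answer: $\frac{1}{832550} \approx 1.2011 \cdot 10^{-6}$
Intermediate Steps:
$F{\left(x \right)} = 2 x$
$T{\left(t \right)} = 8 t^{2}$ ($T{\left(t \right)} = - 8 - t t = - 8 \left(- t^{2}\right) = 8 t^{2}$)
$W{\left(j \right)} = 5 j^{2}$ ($W{\left(j \right)} = \left(j^{2} + \left(j + j \left(-5\right)\right) j\right) + 8 j^{2} = \left(j^{2} + \left(j - 5 j\right) j\right) + 8 j^{2} = \left(j^{2} + - 4 j j\right) + 8 j^{2} = \left(j^{2} - 4 j^{2}\right) + 8 j^{2} = - 3 j^{2} + 8 j^{2} = 5 j^{2}$)
$\frac{1}{W{\left(F{\left(C \right)} \right)} + 816870} = \frac{1}{5 \left(2 \cdot 28\right)^{2} + 816870} = \frac{1}{5 \cdot 56^{2} + 816870} = \frac{1}{5 \cdot 3136 + 816870} = \frac{1}{15680 + 816870} = \frac{1}{832550}$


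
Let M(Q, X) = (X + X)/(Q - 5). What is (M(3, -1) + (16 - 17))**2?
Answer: 0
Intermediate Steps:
M(Q, X) = 2*X/(-5 + Q) (M(Q, X) = (2*X)/(-5 + Q) = 2*X/(-5 + Q))
(M(3, -1) + (16 - 17))**2 = (2*(-1)/(-5 + 3) + (16 - 17))**2 = (2*(-1)/(-2) - 1)**2 = (2*(-1)*(-1/2) - 1)**2 = (1 - 1)**2 = 0**2 = 0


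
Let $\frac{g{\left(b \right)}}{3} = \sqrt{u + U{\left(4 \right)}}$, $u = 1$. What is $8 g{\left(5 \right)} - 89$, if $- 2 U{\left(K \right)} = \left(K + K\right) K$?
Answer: $-89 + 24 i \sqrt{15} \approx -89.0 + 92.952 i$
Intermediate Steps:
$U{\left(K \right)} = - K^{2}$ ($U{\left(K \right)} = - \frac{\left(K + K\right) K}{2} = - \frac{2 K K}{2} = - \frac{2 K^{2}}{2} = - K^{2}$)
$g{\left(b \right)} = 3 i \sqrt{15}$ ($g{\left(b \right)} = 3 \sqrt{1 - 4^{2}} = 3 \sqrt{1 - 16} = 3 \sqrt{-15} = 3 i \sqrt{15}$)
$8 g{\left(5 \right)} - 89 = 8 \cdot 3 i \sqrt{15} - 89 = 24 i \sqrt{15} - 89 = -89 + 24 i \sqrt{15}$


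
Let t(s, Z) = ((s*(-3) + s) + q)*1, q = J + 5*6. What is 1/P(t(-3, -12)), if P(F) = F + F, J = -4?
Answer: 1/64 ≈ 0.015625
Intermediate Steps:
q = 26 (q = -4 + 5*6 = -4 + 30 = 26)
t(s, Z) = 26 - 2*s (t(s, Z) = ((s*(-3) + s) + 26)*1 = ((-3*s + s) + 26)*1 = (-2*s + 26)*1 = (26 - 2*s)*1 = 26 - 2*s)
P(F) = 2*F
1/P(t(-3, -12)) = 1/(2*(26 - 2*(-3))) = 1/(2*(26 + 6)) = 1/(2*32) = 1/64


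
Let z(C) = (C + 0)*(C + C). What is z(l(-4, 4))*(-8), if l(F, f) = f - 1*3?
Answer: -16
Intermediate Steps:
l(F, f) = -3 + f (l(F, f) = f - 3 = -3 + f)
z(C) = 2*C² (z(C) = C*(2*C) = 2*C²)
z(l(-4, 4))*(-8) = (2*(-3 + 4)²)*(-8) = (2*1²)*(-8) = (2*1)*(-8) = 2*(-8) = -16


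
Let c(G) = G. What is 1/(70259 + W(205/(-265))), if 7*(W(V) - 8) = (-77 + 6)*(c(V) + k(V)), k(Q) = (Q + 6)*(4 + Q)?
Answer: 19663/1378451247 ≈ 1.4265e-5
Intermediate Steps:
k(Q) = (4 + Q)*(6 + Q) (k(Q) = (6 + Q)*(4 + Q) = (4 + Q)*(6 + Q))
W(V) = -1648/7 - 781*V/7 - 71*V²/7 (W(V) = 8 + ((-77 + 6)*(V + (24 + V² + 10*V)))/7 = 8 + (-71*(24 + V² + 11*V))/7 = 8 + (-1704 - 781*V - 71*V²)/7 = 8 + (-1704/7 - 781*V/7 - 71*V²/7) = -1648/7 - 781*V/7 - 71*V²/7)
1/(70259 + W(205/(-265))) = 1/(70259 + (-1648/7 - 160105/(7*(-265)) - 71*(205/(-265))²/7)) = 1/(70259 + (-1648/7 - 160105*(-1)/(7*265) - 71*(205*(-1/265))²/7)) = 1/(70259 + (-1648/7 - 781/7*(-41/53) - 71*(-41/53)²/7)) = 1/(70259 + (-1648/7 + 32021/371 - 71/7*1681/2809)) = 1/(70259 + (-1648/7 + 32021/371 - 119351/19663)) = 1/(70259 - 3051470/19663) = 1/(1378451247/19663) = 19663/1378451247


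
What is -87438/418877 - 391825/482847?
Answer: -206345656511/202253502819 ≈ -1.0202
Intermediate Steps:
-87438/418877 - 391825/482847 = -206345656511/202253502819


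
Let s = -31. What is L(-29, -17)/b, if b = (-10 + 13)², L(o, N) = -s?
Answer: 31/9 ≈ 3.4444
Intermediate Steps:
L(o, N) = 31 (L(o, N) = -1*(-31) = 31)
b = 9 (b = 3² = 9)
L(-29, -17)/b = 31/9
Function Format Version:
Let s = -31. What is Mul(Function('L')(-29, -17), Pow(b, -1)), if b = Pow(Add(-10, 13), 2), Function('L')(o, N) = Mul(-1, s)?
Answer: Rational(31, 9) ≈ 3.4444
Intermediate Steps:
Function('L')(o, N) = 31 (Function('L')(o, N) = Mul(-1, -31) = 31)
b = 9 (b = Pow(3, 2) = 9)
Mul(Function('L')(-29, -17), Pow(b, -1)) = Mul(31, Pow(9, -1)) = Mul(31, Rational(1, 9)) = Rational(31, 9)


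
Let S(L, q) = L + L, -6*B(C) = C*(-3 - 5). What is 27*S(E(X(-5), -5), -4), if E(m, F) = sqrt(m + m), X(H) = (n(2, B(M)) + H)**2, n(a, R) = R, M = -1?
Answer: 342*sqrt(2) ≈ 483.66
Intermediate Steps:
B(C) = 4*C/3 (B(C) = -C*(-3 - 5)/6 = -C*(-8)/6 = -(-4)*C/3 = 4*C/3)
X(H) = (-4/3 + H)**2 (X(H) = ((4/3)*(-1) + H)**2 = (-4/3 + H)**2)
E(m, F) = sqrt(2)*sqrt(m) (E(m, F) = sqrt(2*m) = sqrt(2)*sqrt(m))
S(L, q) = 2*L
27*S(E(X(-5), -5), -4) = 27*(2*(sqrt(2)*sqrt((-4 + 3*(-5))**2/9))) = 27*(2*(sqrt(2)*sqrt((-4 - 15)**2/9))) = 27*(2*(sqrt(2)*sqrt((1/9)*(-19)**2))) = 27*(2*(sqrt(2)*sqrt((1/9)*361))) = 27*(2*(sqrt(2)*sqrt(361/9))) = 27*(2*(sqrt(2)*(19/3))) = 27*(2*(19*sqrt(2)/3)) = 27*(38*sqrt(2)/3) = 342*sqrt(2)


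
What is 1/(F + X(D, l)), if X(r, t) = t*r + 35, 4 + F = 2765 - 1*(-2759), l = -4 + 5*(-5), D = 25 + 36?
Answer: 1/3786 ≈ 0.00026413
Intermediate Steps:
D = 61
l = -29 (l = -4 - 25 = -29)
F = 5520 (F = -4 + (2765 - 1*(-2759)) = -4 + (2765 + 2759) = -4 + 5524 = 5520)
X(r, t) = 35 + r*t (X(r, t) = r*t + 35 = 35 + r*t)
1/(F + X(D, l)) = 1/(5520 + (35 + 61*(-29))) = 1/(5520 + (35 - 1769)) = 1/(5520 - 1734) = 1/3786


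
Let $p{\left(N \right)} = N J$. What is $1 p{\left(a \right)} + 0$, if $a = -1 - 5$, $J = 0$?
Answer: $0$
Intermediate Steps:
$a = -6$ ($a = -1 - 5 = -6$)
$p{\left(N \right)} = 0$ ($p{\left(N \right)} = N 0 = 0$)
$1 p{\left(a \right)} + 0 = 1 \cdot 0 + 0 = 0 + 0 = 0$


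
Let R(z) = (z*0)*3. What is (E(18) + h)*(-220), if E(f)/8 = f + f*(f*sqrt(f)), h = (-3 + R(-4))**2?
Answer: -33660 - 1710720*sqrt(2) ≈ -2.4530e+6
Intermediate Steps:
R(z) = 0 (R(z) = 0*3 = 0)
h = 9 (h = (-3 + 0)**2 = (-3)**2 = 9)
E(f) = 8*f + 8*f**(5/2) (E(f) = 8*(f + f*(f*sqrt(f))) = 8*(f + f*f**(3/2)) = 8*(f + f**(5/2)) = 8*f + 8*f**(5/2))
(E(18) + h)*(-220) = ((8*18 + 8*18**(5/2)) + 9)*(-220) = ((144 + 8*(972*sqrt(2))) + 9)*(-220) = ((144 + 7776*sqrt(2)) + 9)*(-220) = (153 + 7776*sqrt(2))*(-220) = -33660 - 1710720*sqrt(2)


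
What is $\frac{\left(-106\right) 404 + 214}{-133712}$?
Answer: $\frac{21305}{66856} \approx 0.31867$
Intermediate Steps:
$\frac{\left(-106\right) 404 + 214}{-133712} = \left(-42824 + 214\right) \left(- \frac{1}{133712}\right) = \left(-42610\right) \left(- \frac{1}{133712}\right) = \frac{21305}{66856}$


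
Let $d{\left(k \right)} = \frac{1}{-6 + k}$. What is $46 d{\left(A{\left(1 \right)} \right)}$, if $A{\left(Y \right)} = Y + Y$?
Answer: $- \frac{23}{2} \approx -11.5$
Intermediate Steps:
$A{\left(Y \right)} = 2 Y$
$46 d{\left(A{\left(1 \right)} \right)} = \frac{46}{-6 + 2 \cdot 1} = \frac{46}{-6 + 2} = \frac{46}{-4} = 46 \left(- \frac{1}{4}\right) = - \frac{23}{2}$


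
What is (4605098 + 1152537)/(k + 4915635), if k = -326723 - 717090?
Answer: 5757635/3871822 ≈ 1.4871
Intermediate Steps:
k = -1043813
(4605098 + 1152537)/(k + 4915635) = (4605098 + 1152537)/(-1043813 + 4915635) = 5757635/3871822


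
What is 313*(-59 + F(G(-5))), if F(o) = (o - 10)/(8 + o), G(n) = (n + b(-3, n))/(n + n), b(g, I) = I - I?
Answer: -319886/17 ≈ -18817.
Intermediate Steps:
b(g, I) = 0
G(n) = ½ (G(n) = (n + 0)/(n + n) = n/((2*n)) = n*(1/(2*n)) = ½)
F(o) = (-10 + o)/(8 + o)
313*(-59 + F(G(-5))) = 313*(-59 + (-10 + ½)/(8 + ½)) = 313*(-59 - 19/2/(17/2)) = 313*(-59 + (2/17)*(-19/2)) = 313*(-59 - 19/17) = 313*(-1022/17) = -319886/17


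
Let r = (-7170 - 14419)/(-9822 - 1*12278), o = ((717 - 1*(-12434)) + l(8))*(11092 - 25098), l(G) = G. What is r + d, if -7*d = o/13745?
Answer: 815043333807/425270300 ≈ 1916.5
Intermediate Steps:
o = -184304954 (o = ((717 - 1*(-12434)) + 8)*(11092 - 25098) = ((717 + 12434) + 8)*(-14006) = (13151 + 8)*(-14006) = 13159*(-14006) = -184304954)
d = 184304954/96215 (d = -(-184304954)/(7*13745) = -1/7*(-184304954/13745) = 184304954/96215 ≈ 1915.6)
r = 21589/22100 (r = -21589/(-9822 - 12278) = -21589/(-22100) = -21589*(-1/22100) = 21589/22100 ≈ 0.97688)
r + d = 21589/22100 + 184304954/96215 = 815043333807/425270300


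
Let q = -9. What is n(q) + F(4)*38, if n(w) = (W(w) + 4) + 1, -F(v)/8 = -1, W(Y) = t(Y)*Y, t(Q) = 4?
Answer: 273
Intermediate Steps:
W(Y) = 4*Y
F(v) = 8 (F(v) = -8*(-1) = 8)
n(w) = 5 + 4*w (n(w) = (4*w + 4) + 1 = (4 + 4*w) + 1 = 5 + 4*w)
n(q) + F(4)*38 = (5 + 4*(-9)) + 8*38 = (5 - 36) + 304 = -31 + 304 = 273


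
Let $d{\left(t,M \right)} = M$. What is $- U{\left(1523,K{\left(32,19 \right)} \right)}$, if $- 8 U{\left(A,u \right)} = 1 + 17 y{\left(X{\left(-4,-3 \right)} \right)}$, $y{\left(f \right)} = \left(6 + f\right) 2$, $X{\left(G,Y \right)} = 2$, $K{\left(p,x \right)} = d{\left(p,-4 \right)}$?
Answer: $\frac{273}{8} \approx 34.125$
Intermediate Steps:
$K{\left(p,x \right)} = -4$
$y{\left(f \right)} = 12 + 2 f$
$U{\left(A,u \right)} = - \frac{273}{8}$ ($U{\left(A,u \right)} = - \frac{1 + 17 \left(12 + 2 \cdot 2\right)}{8} = - \frac{1 + 17 \left(12 + 4\right)}{8} = - \frac{1 + 17 \cdot 16}{8} = - \frac{1 + 272}{8} = \left(- \frac{1}{8}\right) 273 = - \frac{273}{8}$)
$- U{\left(1523,K{\left(32,19 \right)} \right)} = \left(-1\right) \left(- \frac{273}{8}\right) = \frac{273}{8}$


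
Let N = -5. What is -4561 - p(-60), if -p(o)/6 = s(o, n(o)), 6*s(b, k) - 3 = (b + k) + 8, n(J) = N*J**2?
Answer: -22610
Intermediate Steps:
n(J) = -5*J**2
s(b, k) = 11/6 + b/6 + k/6 (s(b, k) = 1/2 + ((b + k) + 8)/6 = 1/2 + (8 + b + k)/6 = 1/2 + (4/3 + b/6 + k/6) = 11/6 + b/6 + k/6)
p(o) = -11 - o + 5*o**2 (p(o) = -6*(11/6 + o/6 + (-5*o**2)/6) = -6*(11/6 + o/6 - 5*o**2/6) = -6*(11/6 - 5*o**2/6 + o/6) = -11 - o + 5*o**2)
-4561 - p(-60) = -4561 - (-11 - 1*(-60) + 5*(-60)**2) = -4561 - (-11 + 60 + 5*3600) = -4561 - (-11 + 60 + 18000) = -4561 - 1*18049 = -4561 - 18049 = -22610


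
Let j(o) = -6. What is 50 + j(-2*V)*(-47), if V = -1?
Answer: 332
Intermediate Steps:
50 + j(-2*V)*(-47) = 50 - 6*(-47) = 50 + 282 = 332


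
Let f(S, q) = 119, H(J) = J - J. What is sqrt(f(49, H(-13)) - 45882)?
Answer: I*sqrt(45763) ≈ 213.92*I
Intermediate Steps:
H(J) = 0
sqrt(f(49, H(-13)) - 45882) = sqrt(119 - 45882) = sqrt(-45763) = I*sqrt(45763)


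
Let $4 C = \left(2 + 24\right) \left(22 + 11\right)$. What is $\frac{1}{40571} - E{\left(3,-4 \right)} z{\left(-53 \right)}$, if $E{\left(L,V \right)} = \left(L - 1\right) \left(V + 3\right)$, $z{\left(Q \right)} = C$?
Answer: $\frac{17404960}{40571} \approx 429.0$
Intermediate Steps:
$C = \frac{429}{2}$ ($C = \frac{\left(2 + 24\right) \left(22 + 11\right)}{4} = \frac{26 \cdot 33}{4} = \frac{1}{4} \cdot 858 = \frac{429}{2} \approx 214.5$)
$z{\left(Q \right)} = \frac{429}{2}$
$E{\left(L,V \right)} = \left(-1 + L\right) \left(3 + V\right)$
$\frac{1}{40571} - E{\left(3,-4 \right)} z{\left(-53 \right)} = \frac{1}{40571} - \left(-3 - -4 + 3 \cdot 3 + 3 \left(-4\right)\right) \frac{429}{2} = \frac{1}{40571} - \left(-3 + 4 + 9 - 12\right) \frac{429}{2} = \frac{1}{40571} - \left(-2\right) \frac{429}{2} = \frac{1}{40571} - -429 = \frac{1}{40571} + 429 = \frac{17404960}{40571}$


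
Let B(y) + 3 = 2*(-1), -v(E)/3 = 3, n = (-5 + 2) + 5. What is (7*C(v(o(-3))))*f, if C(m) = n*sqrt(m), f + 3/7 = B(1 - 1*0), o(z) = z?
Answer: -228*I ≈ -228.0*I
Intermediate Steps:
n = 2 (n = -3 + 5 = 2)
v(E) = -9 (v(E) = -3*3 = -9)
B(y) = -5 (B(y) = -3 + 2*(-1) = -3 - 2 = -5)
f = -38/7 (f = -3/7 - 5 = -38/7 ≈ -5.4286)
C(m) = 2*sqrt(m)
(7*C(v(o(-3))))*f = (7*(2*sqrt(-9)))*(-38/7) = (7*(2*(3*I)))*(-38/7) = (7*(6*I))*(-38/7) = (42*I)*(-38/7) = -228*I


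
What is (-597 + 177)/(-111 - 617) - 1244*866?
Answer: -28009889/26 ≈ -1.0773e+6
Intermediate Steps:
(-597 + 177)/(-111 - 617) - 1244*866 = -420/(-728) - 1077304 = -420*(-1/728) - 1077304 = 15/26 - 1077304 = -28009889/26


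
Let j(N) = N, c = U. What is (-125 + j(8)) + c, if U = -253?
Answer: -370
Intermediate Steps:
c = -253
(-125 + j(8)) + c = (-125 + 8) - 253 = -117 - 253 = -370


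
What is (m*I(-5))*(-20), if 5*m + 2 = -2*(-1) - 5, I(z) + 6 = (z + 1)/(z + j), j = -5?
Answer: -112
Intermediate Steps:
I(z) = -6 + (1 + z)/(-5 + z) (I(z) = -6 + (z + 1)/(z - 5) = -6 + (1 + z)/(-5 + z))
m = -1 (m = -⅖ + (-2*(-1) - 5)/5 = -⅖ + (2 - 5)/5 = -⅖ + (⅕)*(-3) = -⅖ - ⅗ = -1)
(m*I(-5))*(-20) = -(31 - 5*(-5))/(-5 - 5)*(-20) = -(31 + 25)/(-10)*(-20) = -(-1)*56/10*(-20) = -1*(-28/5)*(-20) = (28/5)*(-20) = -112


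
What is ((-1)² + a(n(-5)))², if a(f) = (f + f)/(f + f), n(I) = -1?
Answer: 4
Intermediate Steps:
a(f) = 1 (a(f) = (2*f)/((2*f)) = (2*f)*(1/(2*f)) = 1)
((-1)² + a(n(-5)))² = ((-1)² + 1)² = (1 + 1)² = 2² = 4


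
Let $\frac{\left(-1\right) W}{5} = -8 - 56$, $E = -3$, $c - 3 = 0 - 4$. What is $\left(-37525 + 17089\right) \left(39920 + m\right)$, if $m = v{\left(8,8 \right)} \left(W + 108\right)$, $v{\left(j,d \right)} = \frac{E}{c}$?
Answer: $-842044944$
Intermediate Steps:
$c = -1$ ($c = 3 + \left(0 - 4\right) = 3 - 4 = -1$)
$v{\left(j,d \right)} = 3$ ($v{\left(j,d \right)} = \frac{1}{-1} \left(-3\right) = \left(-1\right) \left(-3\right) = 3$)
$W = 320$ ($W = - 5 \left(-8 - 56\right) = \left(-5\right) \left(-64\right) = 320$)
$m = 1284$ ($m = 3 \left(320 + 108\right) = 3 \cdot 428 = 1284$)
$\left(-37525 + 17089\right) \left(39920 + m\right) = \left(-37525 + 17089\right) \left(39920 + 1284\right) = \left(-20436\right) 41204 = -842044944$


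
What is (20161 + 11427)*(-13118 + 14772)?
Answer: 52246552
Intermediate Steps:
(20161 + 11427)*(-13118 + 14772) = 31588*1654 = 52246552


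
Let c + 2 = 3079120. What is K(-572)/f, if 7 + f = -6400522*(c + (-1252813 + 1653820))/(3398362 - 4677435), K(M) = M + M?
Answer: -1463259512/22274607671739 ≈ -6.5692e-5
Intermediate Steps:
c = 3079118 (c = -2 + 3079120 = 3079118)
K(M) = 2*M
f = 22274607671739/1279073 (f = -7 - 6400522*(3079118 + (-1252813 + 1653820))/(3398362 - 4677435) = -7 - 6400522/((-1279073/(3079118 + 401007))) = -7 - 6400522/((-1279073/3480125)) = -7 - 6400522/((-1279073*1/3480125)) = -7 - 6400522/(-1279073/3480125) = -7 - 6400522*(-3480125/1279073) = -7 + 22274616625250/1279073 = 22274607671739/1279073 ≈ 1.7415e+7)
K(-572)/f = (2*(-572))/(22274607671739/1279073) = -1144*1279073/22274607671739 = -1463259512/22274607671739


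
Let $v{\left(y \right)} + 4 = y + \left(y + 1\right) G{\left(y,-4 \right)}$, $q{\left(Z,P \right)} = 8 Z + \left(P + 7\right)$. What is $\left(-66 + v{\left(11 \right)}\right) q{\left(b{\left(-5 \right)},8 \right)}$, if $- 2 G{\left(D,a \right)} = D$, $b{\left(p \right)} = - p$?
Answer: $-6875$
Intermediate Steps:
$G{\left(D,a \right)} = - \frac{D}{2}$
$q{\left(Z,P \right)} = 7 + P + 8 Z$ ($q{\left(Z,P \right)} = 8 Z + \left(7 + P\right) = 7 + P + 8 Z$)
$v{\left(y \right)} = -4 + y - \frac{y \left(1 + y\right)}{2}$ ($v{\left(y \right)} = -4 + \left(y + \left(y + 1\right) \left(- \frac{y}{2}\right)\right) = -4 + \left(y + \left(1 + y\right) \left(- \frac{y}{2}\right)\right) = -4 - \left(- y + \frac{y \left(1 + y\right)}{2}\right) = -4 + y - \frac{y \left(1 + y\right)}{2}$)
$\left(-66 + v{\left(11 \right)}\right) q{\left(b{\left(-5 \right)},8 \right)} = \left(-66 - \left(- \frac{3}{2} + \frac{121}{2}\right)\right) \left(7 + 8 + 8 \left(\left(-1\right) \left(-5\right)\right)\right) = \left(-66 - 59\right) \left(7 + 8 + 8 \cdot 5\right) = \left(-66 - 59\right) \left(7 + 8 + 40\right) = \left(-66 - 59\right) 55 = \left(-125\right) 55 = -6875$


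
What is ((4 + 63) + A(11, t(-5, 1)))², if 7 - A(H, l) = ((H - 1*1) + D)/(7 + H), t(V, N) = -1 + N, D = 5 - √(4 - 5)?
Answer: (1317 + I)²/324 ≈ 5353.4 + 8.1296*I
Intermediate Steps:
D = 5 - I (D = 5 - √(-1) = 5 - I ≈ 5.0 - 1.0*I)
A(H, l) = 7 - (4 + H - I)/(7 + H) (A(H, l) = 7 - ((H - 1*1) + (5 - I))/(7 + H) = 7 - ((H - 1) + (5 - I))/(7 + H) = 7 - ((-1 + H) + (5 - I))/(7 + H) = 7 - (4 + H - I)/(7 + H))
((4 + 63) + A(11, t(-5, 1)))² = ((4 + 63) + (45 + I + 6*11)/(7 + 11))² = (67 + (45 + I + 66)/18)² = (67 + (111 + I)/18)² = (67 + (37/6 + I/18))² = (439/6 + I/18)²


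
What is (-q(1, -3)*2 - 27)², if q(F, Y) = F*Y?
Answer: 441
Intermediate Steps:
(-q(1, -3)*2 - 27)² = (-(-3)*2 - 27)² = (-1*(-3)*2 - 27)² = (3*2 - 27)² = (6 - 27)² = (-21)² = 441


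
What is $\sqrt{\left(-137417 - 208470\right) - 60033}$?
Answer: $4 i \sqrt{25370} \approx 637.12 i$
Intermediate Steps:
$\sqrt{\left(-137417 - 208470\right) - 60033} = \sqrt{-345887 - 60033} = \sqrt{-405920} = 4 i \sqrt{25370}$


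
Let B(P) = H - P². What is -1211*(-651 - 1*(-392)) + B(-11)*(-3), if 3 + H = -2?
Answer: 314027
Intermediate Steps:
H = -5 (H = -3 - 2 = -5)
B(P) = -5 - P²
-1211*(-651 - 1*(-392)) + B(-11)*(-3) = -1211*(-651 - 1*(-392)) + (-5 - 1*(-11)²)*(-3) = -1211*(-651 + 392) + (-5 - 1*121)*(-3) = -1211*(-259) + (-5 - 121)*(-3) = 313649 - 126*(-3) = 313649 + 378 = 314027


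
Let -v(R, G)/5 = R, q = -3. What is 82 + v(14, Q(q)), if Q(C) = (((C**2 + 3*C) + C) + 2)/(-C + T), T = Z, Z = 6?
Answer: 12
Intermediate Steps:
T = 6
Q(C) = (2 + C**2 + 4*C)/(6 - C) (Q(C) = (((C**2 + 3*C) + C) + 2)/(-C + 6) = ((C**2 + 4*C) + 2)/(6 - C) = (2 + C**2 + 4*C)/(6 - C))
v(R, G) = -5*R
82 + v(14, Q(q)) = 82 - 5*14 = 82 - 70 = 12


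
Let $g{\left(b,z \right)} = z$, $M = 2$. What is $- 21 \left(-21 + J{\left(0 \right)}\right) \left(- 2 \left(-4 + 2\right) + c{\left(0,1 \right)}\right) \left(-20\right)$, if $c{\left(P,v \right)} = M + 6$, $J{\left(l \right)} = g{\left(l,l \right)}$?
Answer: $-105840$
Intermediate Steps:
$J{\left(l \right)} = l$
$c{\left(P,v \right)} = 8$ ($c{\left(P,v \right)} = 2 + 6 = 8$)
$- 21 \left(-21 + J{\left(0 \right)}\right) \left(- 2 \left(-4 + 2\right) + c{\left(0,1 \right)}\right) \left(-20\right) = - 21 \left(-21 + 0\right) \left(- 2 \left(-4 + 2\right) + 8\right) \left(-20\right) = - 21 \left(- 21 \left(\left(-2\right) \left(-2\right) + 8\right)\right) \left(-20\right) = - 21 \left(- 21 \left(4 + 8\right)\right) \left(-20\right) = - 21 \left(\left(-21\right) 12\right) \left(-20\right) = \left(-21\right) \left(-252\right) \left(-20\right) = 5292 \left(-20\right) = -105840$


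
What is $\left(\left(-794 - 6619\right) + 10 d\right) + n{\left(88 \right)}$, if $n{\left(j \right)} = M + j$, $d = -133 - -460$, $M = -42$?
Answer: $-4097$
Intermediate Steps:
$d = 327$ ($d = -133 + 460 = 327$)
$n{\left(j \right)} = -42 + j$
$\left(\left(-794 - 6619\right) + 10 d\right) + n{\left(88 \right)} = \left(\left(-794 - 6619\right) + 10 \cdot 327\right) + \left(-42 + 88\right) = \left(\left(-794 - 6619\right) + 3270\right) + 46 = \left(-7413 + 3270\right) + 46 = -4143 + 46 = -4097$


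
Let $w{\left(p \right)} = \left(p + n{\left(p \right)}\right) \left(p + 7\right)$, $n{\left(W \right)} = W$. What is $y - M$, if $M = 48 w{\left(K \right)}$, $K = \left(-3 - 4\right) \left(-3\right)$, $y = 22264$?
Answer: $-34184$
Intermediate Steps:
$K = 21$ ($K = \left(-7\right) \left(-3\right) = 21$)
$w{\left(p \right)} = 2 p \left(7 + p\right)$ ($w{\left(p \right)} = \left(p + p\right) \left(p + 7\right) = 2 p \left(7 + p\right)$)
$M = 56448$ ($M = 48 \cdot 2 \cdot 21 \left(7 + 21\right) = 48 \cdot 2 \cdot 21 \cdot 28 = 48 \cdot 1176 = 56448$)
$y - M = 22264 - 56448 = -34184$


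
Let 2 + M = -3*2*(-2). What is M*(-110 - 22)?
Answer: -1320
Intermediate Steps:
M = 10 (M = -2 - 3*2*(-2) = -2 - 6*(-2) = -2 + 12 = 10)
M*(-110 - 22) = 10*(-110 - 22) = 10*(-132) = -1320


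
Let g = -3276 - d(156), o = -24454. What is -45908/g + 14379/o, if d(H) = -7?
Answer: 1075629281/79940126 ≈ 13.455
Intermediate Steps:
g = -3269 (g = -3276 - 1*(-7) = -3276 + 7 = -3269)
-45908/g + 14379/o = -45908/(-3269) + 14379/(-24454) = -45908*(-1/3269) + 14379*(-1/24454) = 45908/3269 - 14379/24454 = 1075629281/79940126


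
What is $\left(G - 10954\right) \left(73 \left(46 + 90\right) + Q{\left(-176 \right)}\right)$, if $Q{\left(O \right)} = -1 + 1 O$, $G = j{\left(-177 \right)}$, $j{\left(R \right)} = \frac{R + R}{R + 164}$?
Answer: $- \frac{1385110048}{13} \approx -1.0655 \cdot 10^{8}$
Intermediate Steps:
$j{\left(R \right)} = \frac{2 R}{164 + R}$
$G = \frac{354}{13}$ ($G = 2 \left(-177\right) \frac{1}{164 - 177} = 2 \left(-177\right) \frac{1}{-13} = 2 \left(-177\right) \left(- \frac{1}{13}\right) = \frac{354}{13} \approx 27.231$)
$Q{\left(O \right)} = -1 + O$
$\left(G - 10954\right) \left(73 \left(46 + 90\right) + Q{\left(-176 \right)}\right) = \left(\frac{354}{13} - 10954\right) \left(73 \left(46 + 90\right) - 177\right) = - \frac{142048 \left(73 \cdot 136 - 177\right)}{13} = - \frac{142048 \left(9928 - 177\right)}{13} = \left(- \frac{142048}{13}\right) 9751 = - \frac{1385110048}{13}$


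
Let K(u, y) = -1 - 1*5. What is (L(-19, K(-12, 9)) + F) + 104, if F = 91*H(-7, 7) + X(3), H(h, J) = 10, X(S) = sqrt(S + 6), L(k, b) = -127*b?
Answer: 1779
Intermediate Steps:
K(u, y) = -6 (K(u, y) = -1 - 5 = -6)
X(S) = sqrt(6 + S)
F = 913 (F = 91*10 + sqrt(6 + 3) = 910 + sqrt(9) = 910 + 3 = 913)
(L(-19, K(-12, 9)) + F) + 104 = (-127*(-6) + 913) + 104 = (762 + 913) + 104 = 1675 + 104 = 1779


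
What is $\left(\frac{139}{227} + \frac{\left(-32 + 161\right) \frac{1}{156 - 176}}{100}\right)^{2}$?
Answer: $\frac{61860146089}{206116000000} \approx 0.30012$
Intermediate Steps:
$\left(\frac{139}{227} + \frac{\left(-32 + 161\right) \frac{1}{156 - 176}}{100}\right)^{2} = \left(139 \cdot \frac{1}{227} + \frac{129}{-20} \cdot \frac{1}{100}\right)^{2} = \left(\frac{139}{227} + 129 \left(- \frac{1}{20}\right) \frac{1}{100}\right)^{2} = \left(\frac{139}{227} - \frac{129}{2000}\right)^{2} = \left(\frac{248717}{454000}\right)^{2} = \frac{61860146089}{206116000000}$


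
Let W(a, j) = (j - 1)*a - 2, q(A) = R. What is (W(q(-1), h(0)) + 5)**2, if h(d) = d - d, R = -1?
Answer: 16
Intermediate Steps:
h(d) = 0
q(A) = -1
W(a, j) = -2 + a*(-1 + j) (W(a, j) = (-1 + j)*a - 2 = a*(-1 + j) - 2 = -2 + a*(-1 + j))
(W(q(-1), h(0)) + 5)**2 = ((-2 - 1*(-1) - 1*0) + 5)**2 = ((-2 + 1 + 0) + 5)**2 = (-1 + 5)**2 = 4**2 = 16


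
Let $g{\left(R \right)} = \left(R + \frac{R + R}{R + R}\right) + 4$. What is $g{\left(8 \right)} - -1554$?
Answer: $1567$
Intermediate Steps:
$g{\left(R \right)} = 5 + R$ ($g{\left(R \right)} = \left(R + \frac{2 R}{2 R}\right) + 4 = \left(R + 2 R \frac{1}{2 R}\right) + 4 = \left(R + 1\right) + 4 = \left(1 + R\right) + 4 = 5 + R$)
$g{\left(8 \right)} - -1554 = \left(5 + 8\right) - -1554 = 13 + 1554 = 1567$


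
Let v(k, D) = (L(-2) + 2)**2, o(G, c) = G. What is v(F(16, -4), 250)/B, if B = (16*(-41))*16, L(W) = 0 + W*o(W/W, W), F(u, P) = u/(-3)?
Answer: 0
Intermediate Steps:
F(u, P) = -u/3 (F(u, P) = u*(-1/3) = -u/3)
L(W) = W (L(W) = 0 + W*(W/W) = 0 + W*1 = 0 + W = W)
B = -10496 (B = -656*16 = -10496)
v(k, D) = 0 (v(k, D) = (-2 + 2)**2 = 0**2 = 0)
v(F(16, -4), 250)/B = 0/(-10496) = 0*(-1/10496) = 0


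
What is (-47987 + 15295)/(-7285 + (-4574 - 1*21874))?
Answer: 32692/33733 ≈ 0.96914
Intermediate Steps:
(-47987 + 15295)/(-7285 + (-4574 - 1*21874)) = -32692/(-7285 + (-4574 - 21874)) = -32692/(-7285 - 26448) = -32692/(-33733) = -32692*(-1/33733) = 32692/33733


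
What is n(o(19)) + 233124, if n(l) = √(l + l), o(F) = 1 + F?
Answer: 233124 + 2*√10 ≈ 2.3313e+5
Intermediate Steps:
n(l) = √2*√l (n(l) = √(2*l) = √2*√l)
n(o(19)) + 233124 = √2*√(1 + 19) + 233124 = √2*√20 + 233124 = √2*(2*√5) + 233124 = 2*√10 + 233124 = 233124 + 2*√10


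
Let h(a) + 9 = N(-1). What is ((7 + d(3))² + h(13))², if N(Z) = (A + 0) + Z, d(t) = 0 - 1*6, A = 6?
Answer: 9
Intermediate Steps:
d(t) = -6 (d(t) = 0 - 6 = -6)
N(Z) = 6 + Z (N(Z) = (6 + 0) + Z = 6 + Z)
h(a) = -4 (h(a) = -9 + (6 - 1) = -9 + 5 = -4)
((7 + d(3))² + h(13))² = ((7 - 6)² - 4)² = (1² - 4)² = (1 - 4)² = (-3)² = 9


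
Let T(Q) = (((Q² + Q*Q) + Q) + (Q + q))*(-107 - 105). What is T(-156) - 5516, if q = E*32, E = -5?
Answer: -10223916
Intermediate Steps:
q = -160 (q = -5*32 = -160)
T(Q) = 33920 - 424*Q - 424*Q² (T(Q) = (((Q² + Q*Q) + Q) + (Q - 160))*(-107 - 105) = (((Q² + Q²) + Q) + (-160 + Q))*(-212) = ((2*Q² + Q) + (-160 + Q))*(-212) = ((Q + 2*Q²) + (-160 + Q))*(-212) = (-160 + 2*Q + 2*Q²)*(-212) = 33920 - 424*Q - 424*Q²)
T(-156) - 5516 = (33920 - 424*(-156) - 424*(-156)²) - 5516 = (33920 + 66144 - 424*24336) - 5516 = (33920 + 66144 - 10318464) - 5516 = -10218400 - 5516 = -10223916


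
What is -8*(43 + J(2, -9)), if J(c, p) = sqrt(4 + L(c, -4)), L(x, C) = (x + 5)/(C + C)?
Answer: -344 - 10*sqrt(2) ≈ -358.14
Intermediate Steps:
L(x, C) = (5 + x)/(2*C) (L(x, C) = (5 + x)/((2*C)) = (5 + x)*(1/(2*C)) = (5 + x)/(2*C))
J(c, p) = sqrt(27/8 - c/8) (J(c, p) = sqrt(4 + (1/2)*(5 + c)/(-4)) = sqrt(4 + (1/2)*(-1/4)*(5 + c)) = sqrt(4 + (-5/8 - c/8)) = sqrt(27/8 - c/8))
-8*(43 + J(2, -9)) = -8*(43 + sqrt(54 - 2*2)/4) = -8*(43 + sqrt(54 - 4)/4) = -8*(43 + sqrt(50)/4) = -8*(43 + (5*sqrt(2))/4) = -8*(43 + 5*sqrt(2)/4) = -344 - 10*sqrt(2)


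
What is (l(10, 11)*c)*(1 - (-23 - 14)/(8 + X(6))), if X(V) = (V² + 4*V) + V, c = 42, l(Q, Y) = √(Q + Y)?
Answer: 63*√21 ≈ 288.70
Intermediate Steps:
X(V) = V² + 5*V
(l(10, 11)*c)*(1 - (-23 - 14)/(8 + X(6))) = (√(10 + 11)*42)*(1 - (-23 - 14)/(8 + 6*(5 + 6))) = (√21*42)*(1 - (-37)/(8 + 6*11)) = (42*√21)*(1 - (-37)/(8 + 66)) = (42*√21)*(1 - (-37)/74) = (42*√21)*(1 - 1*(-½)) = (42*√21)*(1 + ½) = (42*√21)*(3/2) = 63*√21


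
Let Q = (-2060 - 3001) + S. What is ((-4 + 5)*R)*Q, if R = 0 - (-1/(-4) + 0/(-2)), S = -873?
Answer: 2967/2 ≈ 1483.5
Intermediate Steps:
R = -1/4 (R = 0 - (-1*(-1/4) + 0*(-1/2)) = 0 - (1/4 + 0) = 0 - 1*1/4 = 0 - 1/4 = -1/4 ≈ -0.25000)
Q = -5934 (Q = (-2060 - 3001) - 873 = -5061 - 873 = -5934)
((-4 + 5)*R)*Q = ((-4 + 5)*(-1/4))*(-5934) = (1*(-1/4))*(-5934) = -1/4*(-5934) = 2967/2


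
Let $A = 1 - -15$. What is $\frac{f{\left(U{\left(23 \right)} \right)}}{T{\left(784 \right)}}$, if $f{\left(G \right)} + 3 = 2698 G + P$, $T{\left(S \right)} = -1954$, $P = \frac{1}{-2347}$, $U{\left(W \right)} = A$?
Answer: $- \frac{50654127}{2293019} \approx -22.091$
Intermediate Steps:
$A = 16$ ($A = 1 + 15 = 16$)
$U{\left(W \right)} = 16$
$P = - \frac{1}{2347} \approx -0.00042608$
$f{\left(G \right)} = - \frac{7042}{2347} + 2698 G$ ($f{\left(G \right)} = -3 + \left(2698 G - \frac{1}{2347}\right) = -3 + \left(- \frac{1}{2347} + 2698 G\right) = - \frac{7042}{2347} + 2698 G$)
$\frac{f{\left(U{\left(23 \right)} \right)}}{T{\left(784 \right)}} = \frac{- \frac{7042}{2347} + 2698 \cdot 16}{-1954} = \left(- \frac{7042}{2347} + 43168\right) \left(- \frac{1}{1954}\right) = \frac{101308254}{2347} \left(- \frac{1}{1954}\right) = - \frac{50654127}{2293019}$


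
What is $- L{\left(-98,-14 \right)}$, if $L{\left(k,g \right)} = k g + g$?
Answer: $-1358$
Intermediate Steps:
$L{\left(k,g \right)} = g + g k$ ($L{\left(k,g \right)} = g k + g = g + g k$)
$- L{\left(-98,-14 \right)} = - \left(-14\right) \left(1 - 98\right) = - \left(-14\right) \left(-97\right) = \left(-1\right) 1358 = -1358$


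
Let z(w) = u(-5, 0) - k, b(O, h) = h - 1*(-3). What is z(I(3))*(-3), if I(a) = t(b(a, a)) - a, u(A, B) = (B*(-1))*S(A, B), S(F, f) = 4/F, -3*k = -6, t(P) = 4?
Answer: 6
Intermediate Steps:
b(O, h) = 3 + h (b(O, h) = h + 3 = 3 + h)
k = 2 (k = -⅓*(-6) = 2)
u(A, B) = -4*B/A (u(A, B) = (B*(-1))*(4/A) = (-B)*(4/A) = -4*B/A)
I(a) = 4 - a
z(w) = -2 (z(w) = -4*0/(-5) - 1*2 = -4*0*(-⅕) - 2 = 0 - 2 = -2)
z(I(3))*(-3) = -2*(-3) = 6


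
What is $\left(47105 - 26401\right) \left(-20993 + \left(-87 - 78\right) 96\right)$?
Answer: $-762590432$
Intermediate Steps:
$\left(47105 - 26401\right) \left(-20993 + \left(-87 - 78\right) 96\right) = 20704 \left(-20993 - 15840\right) = 20704 \left(-36833\right) = -762590432$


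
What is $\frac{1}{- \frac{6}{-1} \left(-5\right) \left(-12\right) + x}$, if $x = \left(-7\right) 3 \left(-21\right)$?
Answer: $\frac{1}{801} \approx 0.0012484$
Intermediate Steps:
$x = 441$ ($x = \left(-21\right) \left(-21\right) = 441$)
$\frac{1}{- \frac{6}{-1} \left(-5\right) \left(-12\right) + x} = \frac{1}{- \frac{6}{-1} \left(-5\right) \left(-12\right) + 441} = \frac{1}{\left(-6\right) \left(-1\right) \left(-5\right) \left(-12\right) + 441} = \frac{1}{6 \left(-5\right) \left(-12\right) + 441} = \frac{1}{\left(-30\right) \left(-12\right) + 441} = \frac{1}{360 + 441} = \frac{1}{801}$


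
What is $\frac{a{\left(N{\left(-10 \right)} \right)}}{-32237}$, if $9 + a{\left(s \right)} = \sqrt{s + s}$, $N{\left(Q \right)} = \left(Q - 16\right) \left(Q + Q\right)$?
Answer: $\frac{9}{32237} - \frac{4 \sqrt{65}}{32237} \approx -0.00072119$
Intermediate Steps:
$N{\left(Q \right)} = 2 Q \left(-16 + Q\right)$ ($N{\left(Q \right)} = \left(-16 + Q\right) 2 Q = 2 Q \left(-16 + Q\right)$)
$a{\left(s \right)} = -9 + \sqrt{2} \sqrt{s}$ ($a{\left(s \right)} = -9 + \sqrt{s + s} = -9 + \sqrt{2 s} = -9 + \sqrt{2} \sqrt{s}$)
$\frac{a{\left(N{\left(-10 \right)} \right)}}{-32237} = \frac{-9 + \sqrt{2} \sqrt{2 \left(-10\right) \left(-16 - 10\right)}}{-32237} = \left(-9 + \sqrt{2} \sqrt{2 \left(-10\right) \left(-26\right)}\right) \left(- \frac{1}{32237}\right) = \left(-9 + \sqrt{2} \sqrt{520}\right) \left(- \frac{1}{32237}\right) = \left(-9 + \sqrt{2} \cdot 2 \sqrt{130}\right) \left(- \frac{1}{32237}\right) = \left(-9 + 4 \sqrt{65}\right) \left(- \frac{1}{32237}\right) = \frac{9}{32237} - \frac{4 \sqrt{65}}{32237}$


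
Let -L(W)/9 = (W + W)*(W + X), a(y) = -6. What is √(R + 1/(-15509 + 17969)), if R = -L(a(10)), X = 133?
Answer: I*√20750935785/1230 ≈ 117.12*I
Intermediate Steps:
L(W) = -18*W*(133 + W) (L(W) = -9*(W + W)*(W + 133) = -9*2*W*(133 + W) = -18*W*(133 + W))
R = -13716 (R = -(-18)*(-6)*(133 - 6) = -(-18)*(-6)*127 = -1*13716 = -13716)
√(R + 1/(-15509 + 17969)) = √(-13716 + 1/(-15509 + 17969)) = √(-13716 + 1/2460) = √(-33741359/2460) = I*√20750935785/1230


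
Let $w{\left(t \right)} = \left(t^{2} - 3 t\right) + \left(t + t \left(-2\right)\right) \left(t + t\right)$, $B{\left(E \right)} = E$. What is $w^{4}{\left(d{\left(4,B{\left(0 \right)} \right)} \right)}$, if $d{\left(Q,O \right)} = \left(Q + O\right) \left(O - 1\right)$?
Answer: $256$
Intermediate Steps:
$d{\left(Q,O \right)} = \left(-1 + O\right) \left(O + Q\right)$ ($d{\left(Q,O \right)} = \left(O + Q\right) \left(-1 + O\right) = \left(-1 + O\right) \left(O + Q\right)$)
$w{\left(t \right)} = - t^{2} - 3 t$ ($w{\left(t \right)} = \left(t^{2} - 3 t\right) + \left(t - 2 t\right) 2 t = \left(t^{2} - 3 t\right) + - t 2 t = \left(t^{2} - 3 t\right) - 2 t^{2} = - t^{2} - 3 t$)
$w^{4}{\left(d{\left(4,B{\left(0 \right)} \right)} \right)} = \left(- \left(0^{2} - 0 - 4 + 0 \cdot 4\right) \left(3 + \left(0^{2} - 0 - 4 + 0 \cdot 4\right)\right)\right)^{4} = \left(- \left(0 + 0 - 4 + 0\right) \left(3 + \left(0 + 0 - 4 + 0\right)\right)\right)^{4} = \left(\left(-1\right) \left(-4\right) \left(3 - 4\right)\right)^{4} = \left(\left(-1\right) \left(-4\right) \left(-1\right)\right)^{4} = \left(-4\right)^{4} = 256$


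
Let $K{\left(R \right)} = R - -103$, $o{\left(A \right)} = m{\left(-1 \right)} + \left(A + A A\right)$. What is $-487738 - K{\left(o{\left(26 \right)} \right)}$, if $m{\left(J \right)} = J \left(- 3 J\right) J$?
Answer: $-488546$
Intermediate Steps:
$m{\left(J \right)} = - 3 J^{3}$ ($m{\left(J \right)} = - 3 J^{2} J = - 3 J^{3}$)
$o{\left(A \right)} = 3 + A + A^{2}$ ($o{\left(A \right)} = - 3 \left(-1\right)^{3} + \left(A + A A\right) = \left(-3\right) \left(-1\right) + \left(A + A^{2}\right) = 3 + \left(A + A^{2}\right) = 3 + A + A^{2}$)
$K{\left(R \right)} = 103 + R$ ($K{\left(R \right)} = R + 103 = 103 + R$)
$-487738 - K{\left(o{\left(26 \right)} \right)} = -487738 - \left(103 + \left(3 + 26 + 26^{2}\right)\right) = -487738 - \left(103 + \left(3 + 26 + 676\right)\right) = -487738 - \left(103 + 705\right) = -487738 - 808 = -488546$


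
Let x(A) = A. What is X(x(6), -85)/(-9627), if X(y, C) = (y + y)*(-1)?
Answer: 4/3209 ≈ 0.0012465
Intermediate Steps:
X(y, C) = -2*y (X(y, C) = (2*y)*(-1) = -2*y)
X(x(6), -85)/(-9627) = -2*6/(-9627) = -12*(-1/9627) = 4/3209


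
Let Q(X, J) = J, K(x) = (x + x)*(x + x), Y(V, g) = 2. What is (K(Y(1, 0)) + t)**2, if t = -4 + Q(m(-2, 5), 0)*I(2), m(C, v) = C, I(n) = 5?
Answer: 144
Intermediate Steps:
K(x) = 4*x**2 (K(x) = (2*x)*(2*x) = 4*x**2)
t = -4 (t = -4 + 0*5 = -4 + 0 = -4)
(K(Y(1, 0)) + t)**2 = (4*2**2 - 4)**2 = (4*4 - 4)**2 = (16 - 4)**2 = 12**2 = 144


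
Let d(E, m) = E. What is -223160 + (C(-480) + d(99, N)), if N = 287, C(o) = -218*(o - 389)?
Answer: -33619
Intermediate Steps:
C(o) = 84802 - 218*o (C(o) = -218*(-389 + o) = 84802 - 218*o)
-223160 + (C(-480) + d(99, N)) = -223160 + ((84802 - 218*(-480)) + 99) = -223160 + ((84802 + 104640) + 99) = -223160 + (189442 + 99) = -223160 + 189541 = -33619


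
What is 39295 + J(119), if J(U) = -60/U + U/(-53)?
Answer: 247816224/6307 ≈ 39292.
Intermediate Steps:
J(U) = -60/U - U/53 (J(U) = -60/U + U*(-1/53) = -60/U - U/53)
39295 + J(119) = 39295 + (-60/119 - 1/53*119) = 39295 + (-60*1/119 - 119/53) = 39295 + (-60/119 - 119/53) = 39295 - 17341/6307 = 247816224/6307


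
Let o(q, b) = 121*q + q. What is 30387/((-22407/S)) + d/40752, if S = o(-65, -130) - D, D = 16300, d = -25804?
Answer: 357192649063/10870596 ≈ 32859.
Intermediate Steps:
o(q, b) = 122*q
S = -24230 (S = 122*(-65) - 1*16300 = -7930 - 16300 = -24230)
30387/((-22407/S)) + d/40752 = 30387/((-22407/(-24230))) - 25804/40752 = 30387/((-22407*(-1/24230))) - 25804*1/40752 = 30387/(22407/24230) - 6451/10188 = 30387*(24230/22407) - 6451/10188 = 35060810/1067 - 6451/10188 = 357192649063/10870596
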